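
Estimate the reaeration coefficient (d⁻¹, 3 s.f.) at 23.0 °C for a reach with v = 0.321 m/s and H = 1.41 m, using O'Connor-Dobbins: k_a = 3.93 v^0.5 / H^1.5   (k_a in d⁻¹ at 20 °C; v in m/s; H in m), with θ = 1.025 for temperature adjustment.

k_a ≈ 1.43 d⁻¹

k_a(20) = 3.93 × 0.321^0.5 / 1.41^1.5 = 3.93 × 0.5666 / 1.674 = 1.330 d⁻¹.
k_a(23.0) = 1.330 × 1.025^(23.0−20) = 1.330 × 1.077 = 1.432 d⁻¹.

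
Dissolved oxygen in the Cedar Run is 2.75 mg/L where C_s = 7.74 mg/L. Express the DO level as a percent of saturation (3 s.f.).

% saturation = C/C_s × 100 = 2.75/7.74 × 100 = 35.5 %.

35.5 % saturation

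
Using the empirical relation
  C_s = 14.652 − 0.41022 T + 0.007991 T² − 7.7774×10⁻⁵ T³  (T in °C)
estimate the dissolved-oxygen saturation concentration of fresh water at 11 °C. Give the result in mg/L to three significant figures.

C_s ≈ 11.0 mg/L

C_s = 14.652 − 0.41022×11 + 0.007991×11² − 7.7774×10⁻⁵×11³ = 11.00 mg/L.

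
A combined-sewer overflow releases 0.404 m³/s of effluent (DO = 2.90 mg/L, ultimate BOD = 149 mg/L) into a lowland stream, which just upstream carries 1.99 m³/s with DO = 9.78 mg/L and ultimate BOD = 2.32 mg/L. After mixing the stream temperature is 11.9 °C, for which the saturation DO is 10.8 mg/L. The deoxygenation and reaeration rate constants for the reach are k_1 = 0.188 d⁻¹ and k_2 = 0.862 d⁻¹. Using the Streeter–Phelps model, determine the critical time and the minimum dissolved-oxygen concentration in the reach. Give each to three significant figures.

t_c ≈ 1.75 d; minimum DO ≈ 6.55 mg/L

Mixed DO = (1.99×9.78 + 0.404×2.90)/(1.99+0.404) = 20.63/2.394 = 8.619 mg/L.
Mixed L₀ = (1.99×2.32 + 0.404×149)/(2.394) = 64.81/2.394 = 27.07 mg/L.
Initial deficit D₀ = C_s − DO₀ = 10.8 − 8.619 = 2.181 mg/L.
t_c = (1/0.6740) ln[(0.862/0.188)(1 − 2.181×0.6740/(0.188×27.07))] = 1.484 × ln(3.261) = 1.754 d.
D_c = (0.188/0.862) × 27.07 × e^(−0.188×1.754) = 0.2181 × 27.07 × 0.7191 = 4.246 mg/L.
Minimum DO = 10.8 − 4.246 = 6.554 mg/L.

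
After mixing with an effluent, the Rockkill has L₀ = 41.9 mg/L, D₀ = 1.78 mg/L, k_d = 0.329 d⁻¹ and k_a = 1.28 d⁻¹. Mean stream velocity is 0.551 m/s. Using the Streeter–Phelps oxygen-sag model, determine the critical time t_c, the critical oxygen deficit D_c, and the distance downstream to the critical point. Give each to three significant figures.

With k_a/k_d = 3.891 and 1 − D₀(k_a−k_d)/(k_d L₀) = 0.8772,
t_c = ln(3.891 × 0.8772) / (1.28 − 0.329) = ln(3.413) / 0.9510 = 1.228/0.9510 = 1.291 d.
L(t_c) = L₀ e^(−k_d t_c) = 41.9 × 0.6540 = 27.40 mg/L, and at the critical point k_a D_c = k_d L, so D_c = (0.329/1.28) × 27.40 = 7.043 mg/L.
x_c = v t_c = 0.551 m/s × 1.291 d × 86400 s/d = 61450 m ≈ 61.4 km.

t_c ≈ 1.29 d; D_c ≈ 7.04 mg/L; x_c ≈ 61.4 km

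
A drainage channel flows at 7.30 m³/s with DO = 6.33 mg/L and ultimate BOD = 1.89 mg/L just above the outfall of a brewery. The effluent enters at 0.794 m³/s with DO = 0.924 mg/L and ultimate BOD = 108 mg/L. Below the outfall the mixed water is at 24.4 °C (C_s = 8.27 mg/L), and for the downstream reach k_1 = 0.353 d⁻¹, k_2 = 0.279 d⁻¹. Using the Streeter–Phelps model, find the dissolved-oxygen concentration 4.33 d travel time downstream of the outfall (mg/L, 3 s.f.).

Mixed DO = (7.30×6.33 + 0.794×0.924)/(7.30+0.794) = 46.94/8.094 = 5.800 mg/L.
Mixed L₀ = (7.30×1.89 + 0.794×108)/(8.094) = 99.55/8.094 = 12.30 mg/L.
Initial deficit D₀ = C_s − DO₀ = 8.27 − 5.800 = 2.470 mg/L.
D(4.33) = [0.353×12.30/(0.279−0.353)](e^(−0.353×4.33) − e^(−0.279×4.33)) + 2.470 e^(−0.279×4.33)
= -58.67 × (0.2169 − 0.2988) + 2.470 × 0.2988 = 5.544 mg/L.
DO = 8.27 − 5.544 = 2.726 mg/L.

DO ≈ 2.73 mg/L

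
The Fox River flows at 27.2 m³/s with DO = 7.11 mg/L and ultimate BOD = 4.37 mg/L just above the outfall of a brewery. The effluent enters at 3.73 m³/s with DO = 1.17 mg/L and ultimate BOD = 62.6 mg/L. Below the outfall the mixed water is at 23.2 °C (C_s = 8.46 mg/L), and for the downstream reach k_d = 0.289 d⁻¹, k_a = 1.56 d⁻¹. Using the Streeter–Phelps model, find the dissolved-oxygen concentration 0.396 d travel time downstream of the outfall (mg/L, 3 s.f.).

DO ≈ 6.43 mg/L

Mixed DO = (27.2×7.11 + 3.73×1.17)/(27.2+3.73) = 197.8/30.93 = 6.394 mg/L.
Mixed L₀ = (27.2×4.37 + 3.73×62.6)/(30.93) = 352.4/30.93 = 11.39 mg/L.
Initial deficit D₀ = C_s − DO₀ = 8.46 − 6.394 = 2.066 mg/L.
D(0.396) = [0.289×11.39/(1.56−0.289)](e^(−0.289×0.396) − e^(−1.56×0.396)) + 2.066 e^(−1.56×0.396)
= 2.590 × (0.8919 − 0.5392) + 2.066 × 0.5392 = 2.028 mg/L.
DO = 8.46 − 2.028 = 6.432 mg/L.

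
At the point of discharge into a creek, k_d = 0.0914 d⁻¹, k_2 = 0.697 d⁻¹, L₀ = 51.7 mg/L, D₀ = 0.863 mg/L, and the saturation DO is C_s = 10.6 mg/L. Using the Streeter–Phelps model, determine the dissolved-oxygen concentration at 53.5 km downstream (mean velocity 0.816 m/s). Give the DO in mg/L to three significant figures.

DO ≈ 7.41 mg/L

Travel time t = x/v = 53.5 km / (0.816 m/s) = 53500 m / 0.816 m/s = 65560 s = 0.7588 d.
k_d L₀/(k_2−k_d) = 0.0914×51.7/(0.697−0.0914) = 4.725/0.6056 = 7.803 mg/L.
e^(−k_d t) = e^(−0.0914×0.7588) = 0.9330; e^(−k_2 t) = e^(−0.697×0.7588) = 0.5892.
D = 7.803 × (0.9330 − 0.5892) + 0.863 × 0.5892 = 2.682 + 0.5085 = 3.191 mg/L.
DO = C_s − D = 10.6 − 3.191 = 7.409 mg/L.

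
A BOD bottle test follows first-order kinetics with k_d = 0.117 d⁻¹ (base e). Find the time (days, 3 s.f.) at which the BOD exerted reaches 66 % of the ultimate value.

y/L₀ = 1 − e^(−k_d t) = 0.66 ⇒ e^(−k_d t) = 0.340
t = −ln(0.340) / 0.117 = 1.079 / 0.117 = 9.221 d.

t ≈ 9.22 d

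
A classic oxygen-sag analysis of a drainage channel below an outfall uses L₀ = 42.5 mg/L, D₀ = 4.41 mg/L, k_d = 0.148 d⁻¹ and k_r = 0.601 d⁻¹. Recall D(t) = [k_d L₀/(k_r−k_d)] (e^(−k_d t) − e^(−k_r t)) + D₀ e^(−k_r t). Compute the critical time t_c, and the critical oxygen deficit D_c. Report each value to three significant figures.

At the critical point dD/dt = 0, so k_d L₀ e^(−k_d t) = k_r D. Substituting D(t) from the Streeter–Phelps equation and solving for t gives
t_c = ln[(k_r/k_d)(1 − D₀(k_r−k_d)/(k_d L₀))] / (k_r−k_d).
Here k_r−k_d = 0.4530 d⁻¹ and 1 − D₀(k_r−k_d)/(k_d L₀) = 1 − 4.41×0.4530/(0.148×42.5) = 0.6824, so
t_c = ln(4.061 × 0.6824) / 0.4530 = 1.019 / 0.4530 = 2.250 d.
L(t_c) = L₀ e^(−k_d t_c) = 42.5 × 0.7168 = 30.46 mg/L, and at the critical point k_r D_c = k_d L, so D_c = (0.148/0.601) × 30.46 = 7.502 mg/L.

t_c ≈ 2.25 d; D_c ≈ 7.50 mg/L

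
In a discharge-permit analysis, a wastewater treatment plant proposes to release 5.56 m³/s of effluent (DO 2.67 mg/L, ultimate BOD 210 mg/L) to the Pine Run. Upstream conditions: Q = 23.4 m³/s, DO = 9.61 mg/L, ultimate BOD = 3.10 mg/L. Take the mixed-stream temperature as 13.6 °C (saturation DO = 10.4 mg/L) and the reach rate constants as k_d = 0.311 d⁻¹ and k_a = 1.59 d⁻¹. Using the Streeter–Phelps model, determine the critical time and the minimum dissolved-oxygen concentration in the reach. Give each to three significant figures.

t_c ≈ 1.10 d; minimum DO ≈ 4.45 mg/L

Mixed DO = (23.4×9.61 + 5.56×2.67)/(23.4+5.56) = 239.7/28.96 = 8.278 mg/L.
Mixed L₀ = (23.4×3.10 + 5.56×210)/(28.96) = 1240/28.96 = 42.82 mg/L.
Initial deficit D₀ = C_s − DO₀ = 10.4 − 8.278 = 2.122 mg/L.
t_c = (1/1.279) ln[(1.59/0.311)(1 − 2.122×1.279/(0.311×42.82))] = 0.7819 × ln(4.070) = 1.098 d.
D_c = (0.311/1.59) × 42.82 × e^(−0.311×1.098) = 0.1956 × 42.82 × 0.7108 = 5.954 mg/L.
Minimum DO = 10.4 − 5.954 = 4.446 mg/L.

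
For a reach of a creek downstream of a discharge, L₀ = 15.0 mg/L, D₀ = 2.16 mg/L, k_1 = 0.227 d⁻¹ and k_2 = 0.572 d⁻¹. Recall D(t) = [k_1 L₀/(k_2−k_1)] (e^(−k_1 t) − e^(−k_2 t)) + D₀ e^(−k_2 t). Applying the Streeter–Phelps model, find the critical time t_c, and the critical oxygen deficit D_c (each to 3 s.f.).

t_c ≈ 1.96 d; D_c ≈ 3.81 mg/L

At the critical point dD/dt = 0, so k_1 L₀ e^(−k_1 t) = k_2 D. Substituting D(t) from the Streeter–Phelps equation and solving for t gives
t_c = ln[(k_2/k_1)(1 − D₀(k_2−k_1)/(k_1 L₀))] / (k_2−k_1).
Here k_2−k_1 = 0.3450 d⁻¹ and 1 − D₀(k_2−k_1)/(k_1 L₀) = 1 − 2.16×0.3450/(0.227×15.0) = 0.7811, so
t_c = ln(2.520 × 0.7811) / 0.3450 = 0.6772 / 0.3450 = 1.963 d.
D_c = (k_1/k_2) L₀ e^(−k_1 t_c) = (0.227/0.572) × 15.0 × e^(−0.227×1.963) = 0.3969 × 15.0 × 0.6405 = 3.813 mg/L.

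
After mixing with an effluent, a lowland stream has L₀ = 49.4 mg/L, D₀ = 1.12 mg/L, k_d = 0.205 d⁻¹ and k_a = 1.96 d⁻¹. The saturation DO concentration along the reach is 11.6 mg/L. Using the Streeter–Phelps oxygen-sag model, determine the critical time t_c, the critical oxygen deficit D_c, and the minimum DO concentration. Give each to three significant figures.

t_c ≈ 1.16 d; D_c ≈ 4.07 mg/L; min DO ≈ 7.53 mg/L

t_c = [1/(k_a−k_d)] ln[(k_a/k_d)(1 − D₀(k_a−k_d)/(k_d L₀))]
= [1/(1.96−0.205)] ln[(1.96/0.205)(1 − 1.12×1.755/(0.205×49.4))]
= (1/1.755) ln[9.561 × 0.8059] = 0.5698 × ln(7.705) = 0.5698 × 2.042 = 1.163 d.
L(t_c) = L₀ e^(−k_d t_c) = 49.4 × 0.7878 = 38.92 mg/L, and at the critical point k_a D_c = k_d L, so D_c = (0.205/1.96) × 38.92 = 4.070 mg/L.
Minimum DO = C_s − D_c = 11.6 − 4.070 = 7.530 mg/L.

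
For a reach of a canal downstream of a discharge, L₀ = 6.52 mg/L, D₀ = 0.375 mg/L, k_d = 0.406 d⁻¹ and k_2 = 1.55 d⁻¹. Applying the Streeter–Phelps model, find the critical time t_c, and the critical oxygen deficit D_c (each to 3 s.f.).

With k_2/k_d = 3.818 and 1 − D₀(k_2−k_d)/(k_d L₀) = 0.8379,
t_c = ln(3.818 × 0.8379) / (1.55 − 0.406) = ln(3.199) / 1.144 = 1.163/1.144 = 1.016 d.
D_c = (k_d/k_2) L₀ e^(−k_d t_c) = (0.406/1.55) × 6.52 × e^(−0.406×1.016) = 0.2619 × 6.52 × 0.6619 = 1.130 mg/L.

t_c ≈ 1.02 d; D_c ≈ 1.13 mg/L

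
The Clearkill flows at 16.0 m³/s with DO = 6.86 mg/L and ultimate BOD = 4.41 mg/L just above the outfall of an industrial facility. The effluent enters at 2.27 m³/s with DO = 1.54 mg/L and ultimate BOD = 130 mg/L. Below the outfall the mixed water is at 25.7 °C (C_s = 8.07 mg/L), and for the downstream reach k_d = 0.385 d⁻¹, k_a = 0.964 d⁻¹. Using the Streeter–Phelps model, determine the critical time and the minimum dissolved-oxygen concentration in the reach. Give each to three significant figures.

Mixed DO = (16.0×6.86 + 2.27×1.54)/(16.0+2.27) = 113.3/18.27 = 6.199 mg/L.
Mixed L₀ = (16.0×4.41 + 2.27×130)/(18.27) = 365.7/18.27 = 20.01 mg/L.
Initial deficit D₀ = C_s − DO₀ = 8.07 − 6.199 = 1.871 mg/L.
t_c = (1/0.5790) ln[(0.964/0.385)(1 − 1.871×0.5790/(0.385×20.01))] = 1.727 × ln(2.152) = 1.324 d.
D_c = (0.385/0.964) × 20.01 × e^(−0.385×1.324) = 0.3994 × 20.01 × 0.6008 = 4.802 mg/L.
Minimum DO = 8.07 − 4.802 = 3.268 mg/L.

t_c ≈ 1.32 d; minimum DO ≈ 3.27 mg/L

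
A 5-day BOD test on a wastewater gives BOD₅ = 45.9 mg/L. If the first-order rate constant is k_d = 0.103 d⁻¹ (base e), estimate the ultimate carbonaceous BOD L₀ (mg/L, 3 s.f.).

BOD₅ = L₀(1 − e^(−5k_d)) ⇒ L₀ = BOD₅ / (1 − e^(−5×0.103))
= 45.9 / (1 − 0.5975) = 45.9 / 0.4025 = 114.0 mg/L.

L₀ ≈ 114 mg/L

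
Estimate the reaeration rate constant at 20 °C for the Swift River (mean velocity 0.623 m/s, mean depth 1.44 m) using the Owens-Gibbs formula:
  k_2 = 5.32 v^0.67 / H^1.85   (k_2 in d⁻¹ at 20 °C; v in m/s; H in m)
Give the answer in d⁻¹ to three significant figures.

k_2 = 5.32 × 0.623^0.67 / 1.44^1.85 = 5.32 × 0.7283 / 1.963 = 1.974 d⁻¹.

k_2 ≈ 1.97 d⁻¹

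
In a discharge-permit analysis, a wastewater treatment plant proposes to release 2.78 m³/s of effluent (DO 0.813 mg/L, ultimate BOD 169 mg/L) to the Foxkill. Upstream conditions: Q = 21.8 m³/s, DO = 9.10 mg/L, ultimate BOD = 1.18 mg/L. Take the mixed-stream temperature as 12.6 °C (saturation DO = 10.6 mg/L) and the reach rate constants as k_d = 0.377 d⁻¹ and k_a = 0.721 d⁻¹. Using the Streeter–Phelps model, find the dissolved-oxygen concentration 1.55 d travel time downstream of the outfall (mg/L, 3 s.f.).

DO ≈ 4.71 mg/L

Mixed DO = (21.8×9.10 + 2.78×0.813)/(21.8+2.78) = 200.6/24.58 = 8.163 mg/L.
Mixed L₀ = (21.8×1.18 + 2.78×169)/(24.58) = 495.5/24.58 = 20.16 mg/L.
Initial deficit D₀ = C_s − DO₀ = 10.6 − 8.163 = 2.437 mg/L.
D(1.55) = [0.377×20.16/(0.721−0.377)](e^(−0.377×1.55) − e^(−0.721×1.55)) + 2.437 e^(−0.721×1.55)
= 22.09 × (0.5575 − 0.3271) + 2.437 × 0.3271 = 5.887 mg/L.
DO = 10.6 − 5.887 = 4.713 mg/L.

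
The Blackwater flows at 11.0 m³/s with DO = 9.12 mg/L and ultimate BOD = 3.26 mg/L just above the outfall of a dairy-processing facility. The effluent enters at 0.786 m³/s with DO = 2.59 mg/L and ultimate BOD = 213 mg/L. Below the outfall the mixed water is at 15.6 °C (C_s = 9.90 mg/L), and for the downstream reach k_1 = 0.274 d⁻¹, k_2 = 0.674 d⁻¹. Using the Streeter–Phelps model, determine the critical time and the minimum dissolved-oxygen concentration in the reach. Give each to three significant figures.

Mixed DO = (11.0×9.12 + 0.786×2.59)/(11.0+0.786) = 102.4/11.79 = 8.685 mg/L.
Mixed L₀ = (11.0×3.26 + 0.786×213)/(11.79) = 203.3/11.79 = 17.25 mg/L.
Initial deficit D₀ = C_s − DO₀ = 9.90 − 8.685 = 1.215 mg/L.
t_c = (1/0.4000) ln[(0.674/0.274)(1 − 1.215×0.4000/(0.274×17.25))] = 2.500 × ln(2.207) = 1.979 d.
D_c = (0.274/0.674) × 17.25 × e^(−0.274×1.979) = 0.4065 × 17.25 × 0.5815 = 4.077 mg/L.
Minimum DO = 9.90 − 4.077 = 5.823 mg/L.

t_c ≈ 1.98 d; minimum DO ≈ 5.82 mg/L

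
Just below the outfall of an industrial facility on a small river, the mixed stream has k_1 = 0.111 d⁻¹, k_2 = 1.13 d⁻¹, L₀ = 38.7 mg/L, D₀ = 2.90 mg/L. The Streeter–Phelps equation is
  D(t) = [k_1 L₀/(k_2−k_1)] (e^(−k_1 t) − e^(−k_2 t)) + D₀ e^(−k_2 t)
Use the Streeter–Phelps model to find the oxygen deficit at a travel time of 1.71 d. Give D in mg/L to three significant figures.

D ≈ 3.30 mg/L

k_1 L₀/(k_2−k_1) = 0.111×38.7/(1.13−0.111) = 4.296/1.019 = 4.216 mg/L.
e^(−k_1 t) = e^(−0.111×1.710) = 0.8271; e^(−k_2 t) = e^(−1.13×1.710) = 0.1448.
D = 4.216 × (0.8271 − 0.1448) + 2.90 × 0.1448 = 2.876 + 0.4200 = 3.296 mg/L.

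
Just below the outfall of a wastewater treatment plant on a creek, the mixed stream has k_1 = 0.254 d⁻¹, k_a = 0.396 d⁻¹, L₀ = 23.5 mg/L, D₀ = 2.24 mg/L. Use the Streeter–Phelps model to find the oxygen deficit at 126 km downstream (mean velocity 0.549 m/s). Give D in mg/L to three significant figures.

Travel time t = x/v = 126 km / (0.549 m/s) = 126000 m / 0.549 m/s = 229500 s = 2.656 d.
k_1 L₀/(k_a−k_1) = 0.254×23.5/(0.396−0.254) = 5.969/0.1420 = 42.04 mg/L.
e^(−k_1 t) = e^(−0.254×2.656) = 0.5093; e^(−k_a t) = e^(−0.396×2.656) = 0.3493.
D = 42.04 × (0.5093 − 0.3493) + 2.24 × 0.3493 = 6.727 + 0.7824 = 7.509 mg/L.

D ≈ 7.51 mg/L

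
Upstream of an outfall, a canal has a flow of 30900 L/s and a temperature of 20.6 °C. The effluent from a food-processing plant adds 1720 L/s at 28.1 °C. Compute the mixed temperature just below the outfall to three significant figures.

Flow-weighted mixing: C = (Q_r C_r + Q_w C_w)/(Q_r + Q_w)
= (30900×20.6 + 1720×28.1)/(30900 + 1720) = 684900/32620 = 21.00 °C.

21.0 °C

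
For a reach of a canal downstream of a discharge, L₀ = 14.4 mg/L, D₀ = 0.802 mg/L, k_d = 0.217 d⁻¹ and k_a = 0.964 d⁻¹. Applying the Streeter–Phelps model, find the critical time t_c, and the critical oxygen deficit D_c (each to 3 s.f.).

At the critical point dD/dt = 0, so k_d L₀ e^(−k_d t) = k_a D. Substituting D(t) from the Streeter–Phelps equation and solving for t gives
t_c = ln[(k_a/k_d)(1 − D₀(k_a−k_d)/(k_d L₀))] / (k_a−k_d).
Here k_a−k_d = 0.7470 d⁻¹ and 1 − D₀(k_a−k_d)/(k_d L₀) = 1 − 0.802×0.7470/(0.217×14.4) = 0.8083, so
t_c = ln(4.442 × 0.8083) / 0.7470 = 1.278 / 0.7470 = 1.711 d.
D_c = (k_d/k_a) L₀ e^(−k_d t_c) = (0.217/0.964) × 14.4 × e^(−0.217×1.711) = 0.2251 × 14.4 × 0.6898 = 2.236 mg/L.

t_c ≈ 1.71 d; D_c ≈ 2.24 mg/L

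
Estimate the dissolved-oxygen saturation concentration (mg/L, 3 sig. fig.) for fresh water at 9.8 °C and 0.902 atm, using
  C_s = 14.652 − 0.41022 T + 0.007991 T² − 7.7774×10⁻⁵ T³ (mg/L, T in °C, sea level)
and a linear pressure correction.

C_s ≈ 10.2 mg/L

At sea level: C_s = 14.652 − 0.41022×9.8 + 0.007991×9.8² − 7.7774×10⁻⁵×9.8³ = 11.33 mg/L.
Pressure correction: C_s' = 11.33 × 0.902 = 10.22 mg/L.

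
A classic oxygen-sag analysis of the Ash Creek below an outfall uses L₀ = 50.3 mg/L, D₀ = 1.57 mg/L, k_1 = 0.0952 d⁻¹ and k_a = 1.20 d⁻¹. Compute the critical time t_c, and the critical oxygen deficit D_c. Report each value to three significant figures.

At the critical point dD/dt = 0, so k_1 L₀ e^(−k_1 t) = k_a D. Substituting D(t) from the Streeter–Phelps equation and solving for t gives
t_c = ln[(k_a/k_1)(1 − D₀(k_a−k_1)/(k_1 L₀))] / (k_a−k_1).
Here k_a−k_1 = 1.105 d⁻¹ and 1 − D₀(k_a−k_1)/(k_1 L₀) = 1 − 1.57×1.105/(0.0952×50.3) = 0.6378, so
t_c = ln(12.61 × 0.6378) / 1.105 = 2.084 / 1.105 = 1.887 d.
D_c = (k_1/k_a) L₀ e^(−k_1 t_c) = (0.0952/1.20) × 50.3 × e^(−0.0952×1.887) = 0.07933 × 50.3 × 0.8356 = 3.334 mg/L.

t_c ≈ 1.89 d; D_c ≈ 3.33 mg/L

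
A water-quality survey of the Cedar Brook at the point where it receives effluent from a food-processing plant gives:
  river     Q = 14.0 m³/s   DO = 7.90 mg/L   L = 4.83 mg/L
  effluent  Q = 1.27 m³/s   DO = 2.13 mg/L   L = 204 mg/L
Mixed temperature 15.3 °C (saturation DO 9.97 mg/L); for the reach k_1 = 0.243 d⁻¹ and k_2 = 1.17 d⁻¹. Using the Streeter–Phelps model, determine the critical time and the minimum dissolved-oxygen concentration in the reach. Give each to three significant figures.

t_c ≈ 1.04 d; minimum DO ≈ 6.52 mg/L

Mixed DO = (14.0×7.90 + 1.27×2.13)/(14.0+1.27) = 113.3/15.27 = 7.420 mg/L.
Mixed L₀ = (14.0×4.83 + 1.27×204)/(15.27) = 326.7/15.27 = 21.39 mg/L.
Initial deficit D₀ = C_s − DO₀ = 9.97 − 7.420 = 2.550 mg/L.
t_c = (1/0.9270) ln[(1.17/0.243)(1 − 2.550×0.9270/(0.243×21.39))] = 1.079 × ln(2.626) = 1.041 d.
D_c = (0.243/1.17) × 21.39 × e^(−0.243×1.041) = 0.2077 × 21.39 × 0.7764 = 3.450 mg/L.
Minimum DO = 9.97 − 3.450 = 6.520 mg/L.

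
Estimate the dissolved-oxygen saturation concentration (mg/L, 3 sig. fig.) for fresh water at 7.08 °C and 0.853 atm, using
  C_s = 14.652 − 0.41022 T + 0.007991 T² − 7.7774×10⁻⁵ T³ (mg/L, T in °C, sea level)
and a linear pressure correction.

C_s ≈ 10.3 mg/L

At sea level: C_s = 14.652 − 0.41022×7.08 + 0.007991×7.08² − 7.7774×10⁻⁵×7.08³ = 12.12 mg/L.
Pressure correction: C_s' = 12.12 × 0.853 = 10.34 mg/L.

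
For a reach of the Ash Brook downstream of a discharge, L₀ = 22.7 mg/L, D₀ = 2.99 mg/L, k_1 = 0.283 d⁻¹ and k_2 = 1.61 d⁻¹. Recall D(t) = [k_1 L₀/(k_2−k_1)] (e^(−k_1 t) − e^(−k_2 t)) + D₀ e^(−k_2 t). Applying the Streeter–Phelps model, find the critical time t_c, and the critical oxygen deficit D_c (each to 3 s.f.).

t_c ≈ 0.586 d; D_c ≈ 3.38 mg/L

With k_2/k_1 = 5.689 and 1 − D₀(k_2−k_1)/(k_1 L₀) = 0.3824,
t_c = ln(5.689 × 0.3824) / (1.61 − 0.283) = ln(2.175) / 1.327 = 0.7772/1.327 = 0.5857 d.
L(t_c) = L₀ e^(−k_1 t_c) = 22.7 × 0.8473 = 19.23 mg/L, and at the critical point k_2 D_c = k_1 L, so D_c = (0.283/1.61) × 19.23 = 3.381 mg/L.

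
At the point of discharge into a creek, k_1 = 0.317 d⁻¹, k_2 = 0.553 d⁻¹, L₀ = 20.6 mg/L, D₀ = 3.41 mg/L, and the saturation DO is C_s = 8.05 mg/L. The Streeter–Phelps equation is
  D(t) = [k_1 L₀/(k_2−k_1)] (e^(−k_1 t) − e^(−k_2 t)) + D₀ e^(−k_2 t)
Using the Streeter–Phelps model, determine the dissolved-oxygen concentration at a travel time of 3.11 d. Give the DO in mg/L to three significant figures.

k_1 L₀/(k_2−k_1) = 0.317×20.6/(0.553−0.317) = 6.530/0.2360 = 27.67 mg/L.
e^(−k_1 t) = e^(−0.317×3.110) = 0.3731; e^(−k_2 t) = e^(−0.553×3.110) = 0.1791.
D = 27.67 × (0.3731 − 0.1791) + 3.41 × 0.1791 = 5.369 + 0.6107 = 5.979 mg/L.
DO = C_s − D = 8.05 − 5.979 = 2.071 mg/L.

DO ≈ 2.07 mg/L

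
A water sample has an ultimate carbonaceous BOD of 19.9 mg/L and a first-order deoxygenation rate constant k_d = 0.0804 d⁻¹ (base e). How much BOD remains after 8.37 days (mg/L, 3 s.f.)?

L ≈ 10.2 mg/L

L_t = L₀ e^(−k_d t) = 19.9 × e^(−0.0804×8.37) = 19.9 × 0.5102 = 10.15 mg/L.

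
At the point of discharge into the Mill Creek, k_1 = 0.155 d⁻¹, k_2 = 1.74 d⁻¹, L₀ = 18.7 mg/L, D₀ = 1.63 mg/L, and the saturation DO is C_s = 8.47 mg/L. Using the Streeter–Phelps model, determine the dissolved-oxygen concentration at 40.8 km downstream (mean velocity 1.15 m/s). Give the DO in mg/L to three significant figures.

DO ≈ 6.85 mg/L

Travel time t = x/v = 40.8 km / (1.15 m/s) = 40800 m / 1.15 m/s = 35480 s = 0.4106 d.
k_1 L₀/(k_2−k_1) = 0.155×18.7/(1.74−0.155) = 2.898/1.585 = 1.829 mg/L.
e^(−k_1 t) = e^(−0.155×0.4106) = 0.9383; e^(−k_2 t) = e^(−1.74×0.4106) = 0.4894.
D = 1.829 × (0.9383 − 0.4894) + 1.63 × 0.4894 = 0.8209 + 0.7978 = 1.619 mg/L.
DO = C_s − D = 8.47 − 1.619 = 6.851 mg/L.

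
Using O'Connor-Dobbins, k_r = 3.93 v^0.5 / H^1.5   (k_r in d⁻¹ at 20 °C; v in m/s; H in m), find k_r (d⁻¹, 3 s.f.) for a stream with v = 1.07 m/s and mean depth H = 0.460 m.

k_r ≈ 13.0 d⁻¹

k_r = 3.93 × 1.07^0.5 / 0.460^1.5 = 3.93 × 1.034 / 0.3120 = 13.03 d⁻¹.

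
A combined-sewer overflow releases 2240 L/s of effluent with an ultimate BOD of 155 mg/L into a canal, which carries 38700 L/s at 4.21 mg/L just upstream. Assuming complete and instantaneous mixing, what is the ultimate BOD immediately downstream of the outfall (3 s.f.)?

12.5 mg/L

Flow-weighted mixing: C = (Q_r C_r + Q_w C_w)/(Q_r + Q_w)
= (38700×4.21 + 2240×155)/(38700 + 2240) = 510100/40940 = 12.46 mg/L.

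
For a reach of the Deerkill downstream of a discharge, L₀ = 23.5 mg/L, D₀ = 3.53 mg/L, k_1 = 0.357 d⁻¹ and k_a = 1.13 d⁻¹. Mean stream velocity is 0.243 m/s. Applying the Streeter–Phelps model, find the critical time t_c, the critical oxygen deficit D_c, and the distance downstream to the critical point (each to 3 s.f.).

With k_a/k_1 = 3.165 and 1 − D₀(k_a−k_1)/(k_1 L₀) = 0.6747,
t_c = ln(3.165 × 0.6747) / (1.13 − 0.357) = ln(2.136) / 0.7730 = 0.7588/0.7730 = 0.9817 d.
D_c = (k_1/k_a) L₀ e^(−k_1 t_c) = (0.357/1.13) × 23.5 × e^(−0.357×0.9817) = 0.3159 × 23.5 × 0.7044 = 5.229 mg/L.
x_c = v t_c = 0.243 m/s × 0.9817 d × 86400 s/d = 20610 m ≈ 20.6 km.

t_c ≈ 0.982 d; D_c ≈ 5.23 mg/L; x_c ≈ 20.6 km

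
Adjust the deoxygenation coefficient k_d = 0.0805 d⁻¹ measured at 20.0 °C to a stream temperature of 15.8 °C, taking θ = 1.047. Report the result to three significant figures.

k_d(T₂) = k_d(T₁) · θ^(T₂−T₁) = 0.0805 × 1.047^(15.8−20.0)
= 0.0805 × 1.047^-4.20 = 0.0805 × 0.8246 = 0.06638 d⁻¹.

k_d ≈ 0.0664 d⁻¹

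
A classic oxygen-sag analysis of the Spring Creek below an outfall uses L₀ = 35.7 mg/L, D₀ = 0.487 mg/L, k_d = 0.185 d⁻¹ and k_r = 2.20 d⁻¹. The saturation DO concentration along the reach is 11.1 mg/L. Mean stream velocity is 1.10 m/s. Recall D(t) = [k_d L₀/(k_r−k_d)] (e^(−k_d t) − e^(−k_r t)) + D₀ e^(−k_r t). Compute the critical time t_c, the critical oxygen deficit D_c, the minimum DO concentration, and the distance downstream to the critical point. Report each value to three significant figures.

At the critical point dD/dt = 0, so k_d L₀ e^(−k_d t) = k_r D. Substituting D(t) from the Streeter–Phelps equation and solving for t gives
t_c = ln[(k_r/k_d)(1 − D₀(k_r−k_d)/(k_d L₀))] / (k_r−k_d).
Here k_r−k_d = 2.015 d⁻¹ and 1 − D₀(k_r−k_d)/(k_d L₀) = 1 − 0.487×2.015/(0.185×35.7) = 0.8514, so
t_c = ln(11.89 × 0.8514) / 2.015 = 2.315 / 2.015 = 1.149 d.
D_c = (k_d/k_r) L₀ e^(−k_d t_c) = (0.185/2.20) × 35.7 × e^(−0.185×1.149) = 0.08409 × 35.7 × 0.8085 = 2.427 mg/L.
Minimum DO = C_s − D_c = 11.1 − 2.427 = 8.673 mg/L.
x_c = v t_c = 1.10 m/s × 1.149 d × 86400 s/d = 109200 m ≈ 109 km.

t_c ≈ 1.15 d; D_c ≈ 2.43 mg/L; min DO ≈ 8.67 mg/L; x_c ≈ 109 km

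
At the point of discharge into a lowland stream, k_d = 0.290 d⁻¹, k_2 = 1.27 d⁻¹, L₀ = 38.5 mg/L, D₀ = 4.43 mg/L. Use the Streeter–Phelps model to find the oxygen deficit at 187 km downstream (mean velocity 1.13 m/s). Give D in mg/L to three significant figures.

Travel time t = x/v = 187 km / (1.13 m/s) = 187000 m / 1.13 m/s = 165500 s = 1.915 d.
k_d L₀/(k_2−k_d) = 0.290×38.5/(1.27−0.290) = 11.16/0.9800 = 11.39 mg/L.
e^(−k_d t) = e^(−0.290×1.915) = 0.5738; e^(−k_2 t) = e^(−1.27×1.915) = 0.08782.
D = 11.39 × (0.5738 − 0.08782) + 4.43 × 0.08782 = 5.537 + 0.3890 = 5.926 mg/L.

D ≈ 5.93 mg/L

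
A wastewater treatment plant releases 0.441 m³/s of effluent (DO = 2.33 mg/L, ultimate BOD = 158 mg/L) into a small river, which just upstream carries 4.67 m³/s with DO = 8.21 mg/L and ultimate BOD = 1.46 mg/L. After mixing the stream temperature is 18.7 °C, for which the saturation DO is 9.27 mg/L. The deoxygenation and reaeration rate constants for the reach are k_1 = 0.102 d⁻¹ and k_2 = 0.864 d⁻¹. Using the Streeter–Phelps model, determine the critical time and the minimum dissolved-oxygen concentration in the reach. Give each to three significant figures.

Mixed DO = (4.67×8.21 + 0.441×2.33)/(4.67+0.441) = 39.37/5.111 = 7.703 mg/L.
Mixed L₀ = (4.67×1.46 + 0.441×158)/(5.111) = 76.50/5.111 = 14.97 mg/L.
Initial deficit D₀ = C_s − DO₀ = 9.27 − 7.703 = 1.567 mg/L.
t_c = (1/0.7620) ln[(0.864/0.102)(1 − 1.567×0.7620/(0.102×14.97))] = 1.312 × ln(1.844) = 0.8029 d.
D_c = (0.102/0.864) × 14.97 × e^(−0.102×0.8029) = 0.1181 × 14.97 × 0.9214 = 1.628 mg/L.
Minimum DO = 9.27 − 1.628 = 7.642 mg/L.

t_c ≈ 0.803 d; minimum DO ≈ 7.64 mg/L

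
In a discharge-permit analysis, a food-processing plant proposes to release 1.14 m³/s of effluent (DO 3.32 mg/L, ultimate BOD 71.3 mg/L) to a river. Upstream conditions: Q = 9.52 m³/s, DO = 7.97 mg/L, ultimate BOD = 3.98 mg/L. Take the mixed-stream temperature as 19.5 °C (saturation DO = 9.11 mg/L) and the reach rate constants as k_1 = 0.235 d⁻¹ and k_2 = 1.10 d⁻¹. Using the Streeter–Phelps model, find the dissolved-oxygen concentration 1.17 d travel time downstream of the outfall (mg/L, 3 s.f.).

DO ≈ 7.19 mg/L

Mixed DO = (9.52×7.97 + 1.14×3.32)/(9.52+1.14) = 79.66/10.66 = 7.473 mg/L.
Mixed L₀ = (9.52×3.98 + 1.14×71.3)/(10.66) = 119.2/10.66 = 11.18 mg/L.
Initial deficit D₀ = C_s − DO₀ = 9.11 − 7.473 = 1.637 mg/L.
D(1.17) = [0.235×11.18/(1.10−0.235)](e^(−0.235×1.17) − e^(−1.10×1.17)) + 1.637 e^(−1.10×1.17)
= 3.037 × (0.7596 − 0.2761) + 1.637 × 0.2761 = 1.921 mg/L.
DO = 9.11 − 1.921 = 7.189 mg/L.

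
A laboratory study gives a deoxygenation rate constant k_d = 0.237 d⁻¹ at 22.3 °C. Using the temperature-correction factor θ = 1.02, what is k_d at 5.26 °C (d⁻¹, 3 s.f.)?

k_d(T₂) = k_d(T₁) · θ^(T₂−T₁) = 0.237 × 1.02^(5.26−22.3)
= 0.237 × 1.02^-17.0 = 0.237 × 0.7136 = 0.1691 d⁻¹.

k_d ≈ 0.169 d⁻¹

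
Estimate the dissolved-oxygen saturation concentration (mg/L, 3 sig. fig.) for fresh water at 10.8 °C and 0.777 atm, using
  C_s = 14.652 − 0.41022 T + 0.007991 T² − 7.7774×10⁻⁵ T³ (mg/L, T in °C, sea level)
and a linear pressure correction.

At sea level: C_s = 14.652 − 0.41022×10.8 + 0.007991×10.8² − 7.7774×10⁻⁵×10.8³ = 11.06 mg/L.
Pressure correction: C_s' = 11.06 × 0.777 = 8.590 mg/L.

C_s ≈ 8.59 mg/L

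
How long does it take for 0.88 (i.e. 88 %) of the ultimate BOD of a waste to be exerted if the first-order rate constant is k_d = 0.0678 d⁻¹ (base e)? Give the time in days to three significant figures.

t ≈ 31.3 d

y/L₀ = 1 − e^(−k_d t) = 0.88 ⇒ e^(−k_d t) = 0.120
t = −ln(0.120) / 0.0678 = 2.120 / 0.0678 = 31.27 d.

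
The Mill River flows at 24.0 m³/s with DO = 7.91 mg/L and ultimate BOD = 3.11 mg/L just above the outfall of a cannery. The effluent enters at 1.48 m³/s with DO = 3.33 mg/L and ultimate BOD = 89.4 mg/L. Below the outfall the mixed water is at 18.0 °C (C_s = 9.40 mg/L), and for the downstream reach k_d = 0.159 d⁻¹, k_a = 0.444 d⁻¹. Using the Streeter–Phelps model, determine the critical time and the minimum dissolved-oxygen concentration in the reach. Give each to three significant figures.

t_c ≈ 1.88 d; minimum DO ≈ 7.24 mg/L

Mixed DO = (24.0×7.91 + 1.48×3.33)/(24.0+1.48) = 194.8/25.48 = 7.644 mg/L.
Mixed L₀ = (24.0×3.11 + 1.48×89.4)/(25.48) = 207.0/25.48 = 8.122 mg/L.
Initial deficit D₀ = C_s − DO₀ = 9.40 − 7.644 = 1.756 mg/L.
t_c = (1/0.2850) ln[(0.444/0.159)(1 − 1.756×0.2850/(0.159×8.122))] = 3.509 × ln(1.710) = 1.883 d.
D_c = (0.159/0.444) × 8.122 × e^(−0.159×1.883) = 0.3581 × 8.122 × 0.7413 = 2.156 mg/L.
Minimum DO = 9.40 − 2.156 = 7.244 mg/L.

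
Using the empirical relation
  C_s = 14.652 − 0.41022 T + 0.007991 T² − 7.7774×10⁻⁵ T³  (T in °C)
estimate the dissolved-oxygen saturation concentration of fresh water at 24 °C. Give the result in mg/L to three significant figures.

C_s = 14.652 − 0.41022×24 + 0.007991×24² − 7.7774×10⁻⁵×24³ = 8.334 mg/L.

C_s ≈ 8.33 mg/L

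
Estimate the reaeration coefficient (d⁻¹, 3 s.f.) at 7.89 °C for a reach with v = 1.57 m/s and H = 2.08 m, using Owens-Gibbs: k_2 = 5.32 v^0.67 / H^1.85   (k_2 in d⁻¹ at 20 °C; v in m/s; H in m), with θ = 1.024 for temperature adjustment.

k_2(20) = 5.32 × 1.57^0.67 / 2.08^1.85 = 5.32 × 1.353 / 3.876 = 1.857 d⁻¹.
k_2(7.89) = 1.857 × 1.024^(7.89−20) = 1.857 × 0.7504 = 1.393 d⁻¹.

k_2 ≈ 1.39 d⁻¹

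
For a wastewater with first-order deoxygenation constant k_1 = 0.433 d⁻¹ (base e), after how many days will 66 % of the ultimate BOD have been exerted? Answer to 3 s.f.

t ≈ 2.49 d

y/L₀ = 1 − e^(−k_1 t) = 0.66 ⇒ e^(−k_1 t) = 0.340
t = −ln(0.340) / 0.433 = 1.079 / 0.433 = 2.491 d.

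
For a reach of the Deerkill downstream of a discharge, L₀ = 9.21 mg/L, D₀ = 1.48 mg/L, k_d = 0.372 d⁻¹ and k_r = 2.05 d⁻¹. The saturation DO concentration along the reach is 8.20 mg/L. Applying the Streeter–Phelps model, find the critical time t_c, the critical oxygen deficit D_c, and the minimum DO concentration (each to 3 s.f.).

With k_r/k_d = 5.511 and 1 − D₀(k_r−k_d)/(k_d L₀) = 0.2751,
t_c = ln(5.511 × 0.2751) / (2.05 − 0.372) = ln(1.516) / 1.678 = 0.4162/1.678 = 0.2481 d.
D_c = (k_d/k_r) L₀ e^(−k_d t_c) = (0.372/2.05) × 9.21 × e^(−0.372×0.2481) = 0.1815 × 9.21 × 0.9119 = 1.524 mg/L.
Minimum DO = C_s − D_c = 8.20 − 1.524 = 6.676 mg/L.

t_c ≈ 0.248 d; D_c ≈ 1.52 mg/L; min DO ≈ 6.68 mg/L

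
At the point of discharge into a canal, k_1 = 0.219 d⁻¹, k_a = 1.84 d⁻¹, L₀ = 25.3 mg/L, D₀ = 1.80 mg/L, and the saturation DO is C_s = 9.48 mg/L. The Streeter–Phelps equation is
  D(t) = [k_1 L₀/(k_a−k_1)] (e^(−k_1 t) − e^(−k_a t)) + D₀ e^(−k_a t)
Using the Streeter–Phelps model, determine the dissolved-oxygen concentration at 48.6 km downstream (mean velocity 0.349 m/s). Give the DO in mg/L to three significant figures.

Travel time t = x/v = 48.6 km / (0.349 m/s) = 48600 m / 0.349 m/s = 139300 s = 1.612 d.
k_1 L₀/(k_a−k_1) = 0.219×25.3/(1.84−0.219) = 5.541/1.621 = 3.418 mg/L.
e^(−k_1 t) = e^(−0.219×1.612) = 0.7026; e^(−k_a t) = e^(−1.84×1.612) = 0.05153.
D = 3.418 × (0.7026 − 0.05153) + 1.80 × 0.05153 = 2.225 + 0.09275 = 2.318 mg/L.
DO = C_s − D = 9.48 − 2.318 = 7.162 mg/L.

DO ≈ 7.16 mg/L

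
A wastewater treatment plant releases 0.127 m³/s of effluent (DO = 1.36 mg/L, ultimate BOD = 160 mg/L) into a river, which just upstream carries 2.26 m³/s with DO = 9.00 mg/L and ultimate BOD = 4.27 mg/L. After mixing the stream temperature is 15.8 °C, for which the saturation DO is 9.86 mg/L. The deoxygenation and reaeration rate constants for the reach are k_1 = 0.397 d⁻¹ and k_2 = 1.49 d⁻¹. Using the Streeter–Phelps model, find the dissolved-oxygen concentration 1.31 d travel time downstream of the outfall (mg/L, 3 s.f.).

DO ≈ 7.62 mg/L

Mixed DO = (2.26×9.00 + 0.127×1.36)/(2.26+0.127) = 20.51/2.387 = 8.594 mg/L.
Mixed L₀ = (2.26×4.27 + 0.127×160)/(2.387) = 29.97/2.387 = 12.56 mg/L.
Initial deficit D₀ = C_s − DO₀ = 9.86 − 8.594 = 1.266 mg/L.
D(1.31) = [0.397×12.56/(1.49−0.397)](e^(−0.397×1.31) − e^(−1.49×1.31)) + 1.266 e^(−1.49×1.31)
= 4.560 × (0.5945 − 0.1420) + 1.266 × 0.1420 = 2.243 mg/L.
DO = 9.86 − 2.243 = 7.617 mg/L.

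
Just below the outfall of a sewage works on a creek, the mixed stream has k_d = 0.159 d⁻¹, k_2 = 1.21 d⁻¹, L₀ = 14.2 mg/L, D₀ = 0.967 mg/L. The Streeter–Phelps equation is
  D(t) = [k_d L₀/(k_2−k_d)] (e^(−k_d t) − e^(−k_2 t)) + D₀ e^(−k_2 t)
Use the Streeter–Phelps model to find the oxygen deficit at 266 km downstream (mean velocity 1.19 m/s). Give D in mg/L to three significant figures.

D ≈ 1.37 mg/L

Travel time t = x/v = 266 km / (1.19 m/s) = 266000 m / 1.19 m/s = 223500 s = 2.587 d.
k_d L₀/(k_2−k_d) = 0.159×14.2/(1.21−0.159) = 2.258/1.051 = 2.148 mg/L.
e^(−k_d t) = e^(−0.159×2.587) = 0.6628; e^(−k_2 t) = e^(−1.21×2.587) = 0.04370.
D = 2.148 × (0.6628 − 0.04370) + 0.967 × 0.04370 = 1.330 + 0.04226 = 1.372 mg/L.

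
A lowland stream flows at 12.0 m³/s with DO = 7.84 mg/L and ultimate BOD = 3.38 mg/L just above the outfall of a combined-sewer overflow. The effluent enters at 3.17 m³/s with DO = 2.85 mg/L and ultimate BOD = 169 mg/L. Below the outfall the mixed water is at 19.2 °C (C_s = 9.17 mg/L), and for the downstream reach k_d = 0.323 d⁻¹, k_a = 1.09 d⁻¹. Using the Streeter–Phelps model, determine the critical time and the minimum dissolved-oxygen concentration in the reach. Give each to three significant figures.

t_c ≈ 1.38 d; minimum DO ≈ 1.95 mg/L

Mixed DO = (12.0×7.84 + 3.17×2.85)/(12.0+3.17) = 103.1/15.17 = 6.797 mg/L.
Mixed L₀ = (12.0×3.38 + 3.17×169)/(15.17) = 576.3/15.17 = 37.99 mg/L.
Initial deficit D₀ = C_s − DO₀ = 9.17 − 6.797 = 2.373 mg/L.
t_c = (1/0.7670) ln[(1.09/0.323)(1 − 2.373×0.7670/(0.323×37.99))] = 1.304 × ln(2.874) = 1.376 d.
D_c = (0.323/1.09) × 37.99 × e^(−0.323×1.376) = 0.2963 × 37.99 × 0.6411 = 7.217 mg/L.
Minimum DO = 9.17 − 7.217 = 1.953 mg/L.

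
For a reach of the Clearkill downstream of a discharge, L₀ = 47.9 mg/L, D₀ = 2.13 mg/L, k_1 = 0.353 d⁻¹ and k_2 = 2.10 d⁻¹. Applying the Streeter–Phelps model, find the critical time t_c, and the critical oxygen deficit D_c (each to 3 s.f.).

t_c = [1/(k_2−k_1)] ln[(k_2/k_1)(1 − D₀(k_2−k_1)/(k_1 L₀))]
= [1/(2.10−0.353)] ln[(2.10/0.353)(1 − 2.13×1.747/(0.353×47.9))]
= (1/1.747) ln[5.949 × 0.7799] = 0.5724 × ln(4.640) = 0.5724 × 1.535 = 0.8785 d.
L(t_c) = L₀ e^(−k_1 t_c) = 47.9 × 0.7334 = 35.13 mg/L, and at the critical point k_2 D_c = k_1 L, so D_c = (0.353/2.10) × 35.13 = 5.905 mg/L.

t_c ≈ 0.878 d; D_c ≈ 5.90 mg/L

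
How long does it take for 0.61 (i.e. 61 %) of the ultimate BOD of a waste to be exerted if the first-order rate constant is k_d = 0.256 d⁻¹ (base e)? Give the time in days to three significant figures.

t ≈ 3.68 d

y/L₀ = 1 − e^(−k_d t) = 0.61 ⇒ e^(−k_d t) = 0.390
t = −ln(0.390) / 0.256 = 0.9416 / 0.256 = 3.678 d.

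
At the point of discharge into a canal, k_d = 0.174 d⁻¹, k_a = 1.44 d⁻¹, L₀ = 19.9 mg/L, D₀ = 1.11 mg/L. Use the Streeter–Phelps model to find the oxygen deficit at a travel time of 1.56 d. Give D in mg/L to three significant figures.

D ≈ 1.91 mg/L

k_d L₀/(k_a−k_d) = 0.174×19.9/(1.44−0.174) = 3.463/1.266 = 2.735 mg/L.
e^(−k_d t) = e^(−0.174×1.560) = 0.7623; e^(−k_a t) = e^(−1.44×1.560) = 0.1058.
D = 2.735 × (0.7623 − 0.1058) + 1.11 × 0.1058 = 1.796 + 0.1174 = 1.913 mg/L.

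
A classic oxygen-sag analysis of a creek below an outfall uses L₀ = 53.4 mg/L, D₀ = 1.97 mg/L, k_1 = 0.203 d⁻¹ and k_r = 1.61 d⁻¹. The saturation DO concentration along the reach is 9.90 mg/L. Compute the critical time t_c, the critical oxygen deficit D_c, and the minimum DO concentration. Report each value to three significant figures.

t_c ≈ 1.26 d; D_c ≈ 5.21 mg/L; min DO ≈ 4.69 mg/L

t_c = [1/(k_r−k_1)] ln[(k_r/k_1)(1 − D₀(k_r−k_1)/(k_1 L₀))]
= [1/(1.61−0.203)] ln[(1.61/0.203)(1 − 1.97×1.407/(0.203×53.4))]
= (1/1.407) ln[7.931 × 0.7443] = 0.7107 × ln(5.903) = 0.7107 × 1.775 = 1.262 d.
L(t_c) = L₀ e^(−k_1 t_c) = 53.4 × 0.7740 = 41.33 mg/L, and at the critical point k_r D_c = k_1 L, so D_c = (0.203/1.61) × 41.33 = 5.211 mg/L.
Minimum DO = C_s − D_c = 9.90 − 5.211 = 4.689 mg/L.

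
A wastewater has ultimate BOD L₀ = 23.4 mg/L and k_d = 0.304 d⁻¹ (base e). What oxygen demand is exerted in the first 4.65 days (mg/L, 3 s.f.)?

y_t = L₀(1 − e^(−k_d t)) = 23.4 × (1 − e^(−0.304×4.65))
= 23.4 × (1 − 0.2433) = 23.4 × 0.7567 = 17.71 mg/L.

y ≈ 17.7 mg/L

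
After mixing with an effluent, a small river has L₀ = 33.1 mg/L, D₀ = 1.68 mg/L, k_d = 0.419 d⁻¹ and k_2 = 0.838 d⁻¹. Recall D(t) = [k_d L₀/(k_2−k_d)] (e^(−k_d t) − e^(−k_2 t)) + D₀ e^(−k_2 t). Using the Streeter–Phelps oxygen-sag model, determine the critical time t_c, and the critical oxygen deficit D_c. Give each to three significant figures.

t_c ≈ 1.53 d; D_c ≈ 8.72 mg/L

t_c = [1/(k_2−k_d)] ln[(k_2/k_d)(1 − D₀(k_2−k_d)/(k_d L₀))]
= [1/(0.838−0.419)] ln[(0.838/0.419)(1 − 1.68×0.4190/(0.419×33.1))]
= (1/0.4190) ln[2.000 × 0.9492] = 2.387 × ln(1.898) = 2.387 × 0.6411 = 1.530 d.
D_c = (k_d/k_2) L₀ e^(−k_d t_c) = (0.419/0.838) × 33.1 × e^(−0.419×1.530) = 0.5000 × 33.1 × 0.5267 = 8.717 mg/L.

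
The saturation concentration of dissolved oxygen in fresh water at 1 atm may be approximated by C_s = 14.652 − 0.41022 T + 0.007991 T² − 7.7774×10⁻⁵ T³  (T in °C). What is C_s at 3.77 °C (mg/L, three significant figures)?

C_s ≈ 13.2 mg/L

C_s = 14.652 − 0.41022×3.77 + 0.007991×3.77² − 7.7774×10⁻⁵×3.77³ = 13.21 mg/L.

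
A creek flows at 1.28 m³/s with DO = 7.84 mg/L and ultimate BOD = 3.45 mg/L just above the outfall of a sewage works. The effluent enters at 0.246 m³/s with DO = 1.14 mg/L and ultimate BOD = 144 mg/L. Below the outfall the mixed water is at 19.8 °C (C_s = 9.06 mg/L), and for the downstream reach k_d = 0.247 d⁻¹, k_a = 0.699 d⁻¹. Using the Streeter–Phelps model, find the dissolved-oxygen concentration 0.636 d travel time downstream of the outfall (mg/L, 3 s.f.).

Mixed DO = (1.28×7.84 + 0.246×1.14)/(1.28+0.246) = 10.32/1.526 = 6.760 mg/L.
Mixed L₀ = (1.28×3.45 + 0.246×144)/(1.526) = 39.84/1.526 = 26.11 mg/L.
Initial deficit D₀ = C_s − DO₀ = 9.06 − 6.760 = 2.300 mg/L.
D(0.636) = [0.247×26.11/(0.699−0.247)](e^(−0.247×0.636) − e^(−0.699×0.636)) + 2.300 e^(−0.699×0.636)
= 14.27 × (0.8546 − 0.6411) + 2.300 × 0.6411 = 4.521 mg/L.
DO = 9.06 − 4.521 = 4.539 mg/L.

DO ≈ 4.54 mg/L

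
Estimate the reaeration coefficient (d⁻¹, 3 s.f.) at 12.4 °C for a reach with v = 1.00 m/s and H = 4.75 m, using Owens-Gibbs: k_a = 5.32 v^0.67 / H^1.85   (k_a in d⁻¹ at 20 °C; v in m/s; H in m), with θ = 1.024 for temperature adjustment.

k_a ≈ 0.249 d⁻¹

k_a(20) = 5.32 × 1.00^0.67 / 4.75^1.85 = 5.32 × 1.000 / 17.86 = 0.2979 d⁻¹.
k_a(12.4) = 0.2979 × 1.024^(12.4−20) = 0.2979 × 0.8351 = 0.2487 d⁻¹.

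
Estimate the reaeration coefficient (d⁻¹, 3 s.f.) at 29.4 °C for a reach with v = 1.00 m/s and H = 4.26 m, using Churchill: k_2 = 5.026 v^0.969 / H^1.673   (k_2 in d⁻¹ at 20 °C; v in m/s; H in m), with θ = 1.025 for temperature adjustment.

k_2(20) = 5.026 × 1.00^0.969 / 4.26^1.673 = 5.026 × 1.000 / 11.30 = 0.4449 d⁻¹.
k_2(29.4) = 0.4449 × 1.025^(29.4−20) = 0.4449 × 1.261 = 0.5611 d⁻¹.

k_2 ≈ 0.561 d⁻¹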